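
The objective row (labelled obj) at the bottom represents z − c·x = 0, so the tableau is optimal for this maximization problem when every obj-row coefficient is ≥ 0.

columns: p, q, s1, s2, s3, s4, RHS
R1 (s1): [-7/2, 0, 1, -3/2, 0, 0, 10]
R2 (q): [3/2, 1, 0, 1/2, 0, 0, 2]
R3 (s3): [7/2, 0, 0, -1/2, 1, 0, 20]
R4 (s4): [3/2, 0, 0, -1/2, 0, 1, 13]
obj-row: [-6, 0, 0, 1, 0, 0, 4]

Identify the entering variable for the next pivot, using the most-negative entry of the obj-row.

p

Negative obj-row entries: p: -6.
The most negative is -6 in column p, so p enters.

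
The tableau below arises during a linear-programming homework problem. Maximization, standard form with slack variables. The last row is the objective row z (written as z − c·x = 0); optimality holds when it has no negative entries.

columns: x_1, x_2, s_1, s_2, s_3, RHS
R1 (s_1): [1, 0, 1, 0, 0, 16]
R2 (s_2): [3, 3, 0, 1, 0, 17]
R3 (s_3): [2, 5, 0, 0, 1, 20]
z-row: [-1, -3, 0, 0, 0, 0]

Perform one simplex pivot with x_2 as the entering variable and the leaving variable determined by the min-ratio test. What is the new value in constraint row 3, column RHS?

4

Ratio test on column x_2 — row 1: entry 0 ≤ 0; row 2: 17/3 = 17/3; row 3: 20/5 = 4. Minimum is 4 at row 3 (s_3 leaves); pivot element 5.
Divide row 3 by 5; eliminate column x_2 from the other rows.
In the new row 3, the RHS entry is the old entry divided by the pivot: 20/5 = 4.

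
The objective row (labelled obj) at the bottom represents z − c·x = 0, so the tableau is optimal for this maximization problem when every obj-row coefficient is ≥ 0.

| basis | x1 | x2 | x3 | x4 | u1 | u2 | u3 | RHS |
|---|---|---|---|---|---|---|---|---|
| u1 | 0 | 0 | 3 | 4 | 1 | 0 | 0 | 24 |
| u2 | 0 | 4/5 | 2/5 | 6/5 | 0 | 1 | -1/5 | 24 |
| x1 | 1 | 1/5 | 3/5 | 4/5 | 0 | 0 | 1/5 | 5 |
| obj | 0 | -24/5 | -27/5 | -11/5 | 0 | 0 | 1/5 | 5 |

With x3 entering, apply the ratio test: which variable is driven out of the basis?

Column x3 entries and ratios — u1: 24/3 = 8; u2: 24/(2/5) = 60; x1: 5/(3/5) = 25/3.
Smallest ratio is 8 in the row of u1, so u1 leaves.

u1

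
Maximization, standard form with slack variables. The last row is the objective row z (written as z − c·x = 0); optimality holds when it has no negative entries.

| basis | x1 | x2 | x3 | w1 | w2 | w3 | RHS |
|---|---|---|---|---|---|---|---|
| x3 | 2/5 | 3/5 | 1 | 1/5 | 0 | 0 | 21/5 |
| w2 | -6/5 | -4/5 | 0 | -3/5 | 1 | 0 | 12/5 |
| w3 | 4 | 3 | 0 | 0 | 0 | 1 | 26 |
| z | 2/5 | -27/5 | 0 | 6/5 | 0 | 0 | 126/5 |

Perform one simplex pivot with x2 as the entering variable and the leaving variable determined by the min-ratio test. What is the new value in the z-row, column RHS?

63

Ratio test on column x2 — row 1: (21/5)/(3/5) = 7; row 2: entry -4/5 ≤ 0; row 3: 26/3 = 26/3. Minimum is 7 at row 1 (x3 leaves); pivot element 3/5.
Divide row 1 by 3/5; eliminate column x2 from the other rows.
z-row update in column RHS: 126/5 − (-27/5)·7 = 63.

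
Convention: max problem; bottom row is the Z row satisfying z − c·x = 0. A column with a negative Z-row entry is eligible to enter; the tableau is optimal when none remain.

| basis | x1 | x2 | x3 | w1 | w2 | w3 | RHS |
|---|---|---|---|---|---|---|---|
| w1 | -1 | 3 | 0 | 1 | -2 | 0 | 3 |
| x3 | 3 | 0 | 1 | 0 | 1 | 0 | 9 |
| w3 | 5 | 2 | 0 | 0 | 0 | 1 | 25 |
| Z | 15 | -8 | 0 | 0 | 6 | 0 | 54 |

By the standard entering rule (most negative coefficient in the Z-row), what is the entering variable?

Negative Z-row entries: x2: -8.
The most negative is -8 in column x2, so x2 enters.

x2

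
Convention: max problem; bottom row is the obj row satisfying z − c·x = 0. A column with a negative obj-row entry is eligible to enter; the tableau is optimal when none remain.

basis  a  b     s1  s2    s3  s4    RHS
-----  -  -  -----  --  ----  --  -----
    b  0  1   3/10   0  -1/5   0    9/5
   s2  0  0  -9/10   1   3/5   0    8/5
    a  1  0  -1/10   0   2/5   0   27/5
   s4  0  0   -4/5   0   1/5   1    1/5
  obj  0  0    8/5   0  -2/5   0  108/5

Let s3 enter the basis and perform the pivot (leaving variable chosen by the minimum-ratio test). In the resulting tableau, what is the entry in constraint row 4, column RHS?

Ratio test on column s3 — row 1: entry -1/5 ≤ 0; row 2: (8/5)/(3/5) = 8/3; row 3: (27/5)/(2/5) = 27/2; row 4: (1/5)/(1/5) = 1. Minimum is 1 at row 4 (s4 leaves); pivot element 1/5.
Divide row 4 by 1/5; eliminate column s3 from the other rows.
In the new row 4, the RHS entry is the old entry divided by the pivot: (1/5)/(1/5) = 1.

1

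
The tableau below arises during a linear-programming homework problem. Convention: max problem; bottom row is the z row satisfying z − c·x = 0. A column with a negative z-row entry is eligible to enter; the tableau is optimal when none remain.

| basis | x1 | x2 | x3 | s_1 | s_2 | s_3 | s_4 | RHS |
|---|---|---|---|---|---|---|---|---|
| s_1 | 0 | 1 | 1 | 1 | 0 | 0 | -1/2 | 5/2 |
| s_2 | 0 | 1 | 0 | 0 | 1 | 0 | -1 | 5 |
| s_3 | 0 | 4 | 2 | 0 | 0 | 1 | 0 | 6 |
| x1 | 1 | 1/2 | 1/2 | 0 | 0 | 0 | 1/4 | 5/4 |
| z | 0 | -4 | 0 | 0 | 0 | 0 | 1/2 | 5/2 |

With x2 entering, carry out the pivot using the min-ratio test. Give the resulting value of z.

17/2

Ratio test on column x2 — row 1: (5/2)/1 = 5/2; row 2: 5/1 = 5; row 3: 6/4 = 3/2; row 4: (5/4)/(1/2) = 5/2. Minimum is 3/2 at row 3 (s_3 leaves); pivot element 4.
Pivot on row 3; the z-row RHS becomes 5/2 − (-4)·(3/2) = 17/2.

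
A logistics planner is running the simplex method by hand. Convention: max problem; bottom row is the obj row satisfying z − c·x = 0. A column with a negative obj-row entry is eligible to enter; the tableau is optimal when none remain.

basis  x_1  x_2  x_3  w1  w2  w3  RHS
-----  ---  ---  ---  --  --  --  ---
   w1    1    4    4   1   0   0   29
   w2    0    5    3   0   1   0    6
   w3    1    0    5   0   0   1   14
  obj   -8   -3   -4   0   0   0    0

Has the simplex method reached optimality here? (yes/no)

The obj-row has a negative entry -8 in column x_1, so it is not optimal.

no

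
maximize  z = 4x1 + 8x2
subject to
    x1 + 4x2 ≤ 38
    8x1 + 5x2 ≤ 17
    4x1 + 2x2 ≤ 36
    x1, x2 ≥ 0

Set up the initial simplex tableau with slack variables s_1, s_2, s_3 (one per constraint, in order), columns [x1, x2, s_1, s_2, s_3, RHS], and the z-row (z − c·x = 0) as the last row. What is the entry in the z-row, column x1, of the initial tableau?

-4

The z-row carries the negated objective coefficients: the x1 entry is -4.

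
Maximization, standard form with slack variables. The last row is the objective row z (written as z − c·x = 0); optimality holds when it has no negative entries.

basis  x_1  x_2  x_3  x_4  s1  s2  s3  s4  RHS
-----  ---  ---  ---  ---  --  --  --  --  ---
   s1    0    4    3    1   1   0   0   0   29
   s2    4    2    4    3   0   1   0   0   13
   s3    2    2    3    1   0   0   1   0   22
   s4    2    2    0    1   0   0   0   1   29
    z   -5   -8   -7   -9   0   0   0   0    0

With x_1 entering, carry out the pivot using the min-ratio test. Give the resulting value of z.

65/4

Ratio test on column x_1 — row 1: entry 0 ≤ 0; row 2: 13/4 = 13/4; row 3: 22/2 = 11; row 4: 29/2 = 29/2. Minimum is 13/4 at row 2 (s2 leaves); pivot element 4.
Pivot on row 2; the z-row RHS becomes 0 − (-5)·(13/4) = 65/4.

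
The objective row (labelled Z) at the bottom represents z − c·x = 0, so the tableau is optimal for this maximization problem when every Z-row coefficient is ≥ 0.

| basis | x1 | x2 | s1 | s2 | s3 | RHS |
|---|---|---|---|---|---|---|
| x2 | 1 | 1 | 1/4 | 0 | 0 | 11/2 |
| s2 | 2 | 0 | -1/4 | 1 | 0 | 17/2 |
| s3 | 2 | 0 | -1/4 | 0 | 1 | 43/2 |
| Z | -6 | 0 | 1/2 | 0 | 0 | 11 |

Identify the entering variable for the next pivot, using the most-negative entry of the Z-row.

x1

Negative Z-row entries: x1: -6.
The most negative is -6 in column x1, so x1 enters.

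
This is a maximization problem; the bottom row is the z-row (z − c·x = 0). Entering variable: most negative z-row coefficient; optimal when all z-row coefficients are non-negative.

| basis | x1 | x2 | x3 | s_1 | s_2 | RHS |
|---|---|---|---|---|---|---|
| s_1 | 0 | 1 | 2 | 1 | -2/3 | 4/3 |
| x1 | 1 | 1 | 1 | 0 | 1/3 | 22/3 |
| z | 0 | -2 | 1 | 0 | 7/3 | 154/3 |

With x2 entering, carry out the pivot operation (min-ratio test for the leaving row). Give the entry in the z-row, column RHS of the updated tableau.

54

Ratio test on column x2 — row 1: (4/3)/1 = 4/3; row 2: (22/3)/1 = 22/3. Minimum is 4/3 at row 1 (s_1 leaves); pivot element 1.
Divide row 1 by 1; eliminate column x2 from the other rows.
z-row update in column RHS: 154/3 − (-2)·(4/3) = 54.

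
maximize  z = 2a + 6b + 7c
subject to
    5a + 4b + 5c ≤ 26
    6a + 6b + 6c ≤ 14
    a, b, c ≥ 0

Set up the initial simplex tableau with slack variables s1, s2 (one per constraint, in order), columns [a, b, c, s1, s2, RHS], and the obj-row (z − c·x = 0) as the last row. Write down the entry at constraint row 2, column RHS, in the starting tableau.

The RHS of constraint 2 is b_2 = 14.

14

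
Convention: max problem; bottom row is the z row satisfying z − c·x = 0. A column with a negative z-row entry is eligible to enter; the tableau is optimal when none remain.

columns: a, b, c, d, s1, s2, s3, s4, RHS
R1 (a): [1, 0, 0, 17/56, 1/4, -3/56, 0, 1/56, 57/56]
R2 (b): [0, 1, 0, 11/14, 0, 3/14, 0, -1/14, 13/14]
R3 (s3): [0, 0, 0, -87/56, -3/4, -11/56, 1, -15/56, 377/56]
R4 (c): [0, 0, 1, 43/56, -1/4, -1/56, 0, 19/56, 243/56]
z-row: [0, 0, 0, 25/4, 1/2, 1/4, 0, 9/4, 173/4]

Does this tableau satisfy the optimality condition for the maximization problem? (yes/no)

Every z-row coefficient is ≥ 0, so the tableau is optimal.

yes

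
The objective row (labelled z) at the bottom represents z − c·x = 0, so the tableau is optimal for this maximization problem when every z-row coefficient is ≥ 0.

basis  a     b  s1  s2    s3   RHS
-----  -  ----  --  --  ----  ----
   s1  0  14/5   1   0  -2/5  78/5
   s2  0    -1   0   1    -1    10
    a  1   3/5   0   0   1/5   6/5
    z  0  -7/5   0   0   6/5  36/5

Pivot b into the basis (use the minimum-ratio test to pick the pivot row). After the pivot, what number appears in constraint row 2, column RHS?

Ratio test on column b — row 1: (78/5)/(14/5) = 39/7; row 2: entry -1 ≤ 0; row 3: (6/5)/(3/5) = 2. Minimum is 2 at row 3 (a leaves); pivot element 3/5.
Divide row 3 by 3/5; eliminate column b from the other rows.
Row 2 update in column RHS: 10 − (-1)·2 = 12.

12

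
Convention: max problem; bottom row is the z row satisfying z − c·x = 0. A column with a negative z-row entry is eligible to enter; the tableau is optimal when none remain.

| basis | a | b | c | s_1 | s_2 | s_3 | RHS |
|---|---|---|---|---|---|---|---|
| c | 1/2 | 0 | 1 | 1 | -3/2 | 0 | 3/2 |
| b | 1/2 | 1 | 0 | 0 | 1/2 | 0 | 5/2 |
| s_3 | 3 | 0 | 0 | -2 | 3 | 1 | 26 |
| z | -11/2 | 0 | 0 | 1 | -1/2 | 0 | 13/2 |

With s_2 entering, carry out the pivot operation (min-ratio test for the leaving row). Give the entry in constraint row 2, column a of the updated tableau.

Ratio test on column s_2 — row 1: entry -3/2 ≤ 0; row 2: (5/2)/(1/2) = 5; row 3: 26/3 = 26/3. Minimum is 5 at row 2 (b leaves); pivot element 1/2.
Divide row 2 by 1/2; eliminate column s_2 from the other rows.
In the new row 2, the a entry is the old entry divided by the pivot: (1/2)/(1/2) = 1.

1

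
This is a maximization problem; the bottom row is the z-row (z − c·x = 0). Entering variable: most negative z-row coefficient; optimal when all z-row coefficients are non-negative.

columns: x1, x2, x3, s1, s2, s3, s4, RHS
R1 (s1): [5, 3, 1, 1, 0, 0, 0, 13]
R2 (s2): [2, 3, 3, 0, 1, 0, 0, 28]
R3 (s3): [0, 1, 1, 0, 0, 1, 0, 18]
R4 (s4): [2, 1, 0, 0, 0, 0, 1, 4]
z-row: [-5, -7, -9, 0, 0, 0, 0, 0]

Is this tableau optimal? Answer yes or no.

no

The z-row has a negative entry -9 in column x3, so it is not optimal.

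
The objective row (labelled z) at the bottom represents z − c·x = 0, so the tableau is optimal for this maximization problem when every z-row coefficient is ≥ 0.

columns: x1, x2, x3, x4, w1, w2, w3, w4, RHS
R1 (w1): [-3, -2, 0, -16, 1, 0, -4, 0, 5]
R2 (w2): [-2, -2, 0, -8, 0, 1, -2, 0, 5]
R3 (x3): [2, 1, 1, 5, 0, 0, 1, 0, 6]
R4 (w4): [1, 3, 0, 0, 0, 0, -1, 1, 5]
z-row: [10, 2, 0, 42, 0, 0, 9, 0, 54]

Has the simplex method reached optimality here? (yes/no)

yes

Every z-row coefficient is ≥ 0, so the tableau is optimal.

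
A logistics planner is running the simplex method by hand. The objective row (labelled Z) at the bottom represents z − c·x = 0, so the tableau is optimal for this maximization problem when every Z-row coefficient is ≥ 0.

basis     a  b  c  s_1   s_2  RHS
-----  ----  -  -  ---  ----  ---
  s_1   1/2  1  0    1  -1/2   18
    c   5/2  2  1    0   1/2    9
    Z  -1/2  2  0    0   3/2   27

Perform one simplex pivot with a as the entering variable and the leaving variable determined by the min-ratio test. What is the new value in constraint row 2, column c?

2/5

Ratio test on column a — row 1: 18/(1/2) = 36; row 2: 9/(5/2) = 18/5. Minimum is 18/5 at row 2 (c leaves); pivot element 5/2.
Divide row 2 by 5/2; eliminate column a from the other rows.
In the new row 2, the c entry is the old entry divided by the pivot: 1/(5/2) = 2/5.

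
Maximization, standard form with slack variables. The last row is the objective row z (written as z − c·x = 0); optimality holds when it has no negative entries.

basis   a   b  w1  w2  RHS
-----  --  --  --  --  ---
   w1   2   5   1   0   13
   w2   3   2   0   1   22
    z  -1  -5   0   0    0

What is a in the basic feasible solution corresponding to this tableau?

a is not in the basis, so in the current basic feasible solution a = 0.

0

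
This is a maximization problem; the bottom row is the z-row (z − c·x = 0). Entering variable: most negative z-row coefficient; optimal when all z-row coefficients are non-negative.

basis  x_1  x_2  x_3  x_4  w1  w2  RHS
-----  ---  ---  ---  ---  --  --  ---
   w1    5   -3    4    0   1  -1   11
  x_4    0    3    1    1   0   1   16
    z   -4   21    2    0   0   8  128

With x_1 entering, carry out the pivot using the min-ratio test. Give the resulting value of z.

Ratio test on column x_1 — row 1: 11/5 = 11/5; row 2: entry 0 ≤ 0. Minimum is 11/5 at row 1 (w1 leaves); pivot element 5.
Pivot on row 1; the z-row RHS becomes 128 − (-4)·(11/5) = 684/5.

684/5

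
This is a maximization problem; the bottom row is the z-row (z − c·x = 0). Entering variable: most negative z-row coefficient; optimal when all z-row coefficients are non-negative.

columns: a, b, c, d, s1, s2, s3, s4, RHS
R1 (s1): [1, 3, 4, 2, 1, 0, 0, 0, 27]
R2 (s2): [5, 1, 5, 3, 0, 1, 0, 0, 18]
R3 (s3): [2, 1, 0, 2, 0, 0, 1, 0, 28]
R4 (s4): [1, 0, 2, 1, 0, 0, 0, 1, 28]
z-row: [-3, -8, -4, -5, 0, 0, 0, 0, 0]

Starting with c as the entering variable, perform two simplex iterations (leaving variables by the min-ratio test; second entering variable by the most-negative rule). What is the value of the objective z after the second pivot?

Ratio test on column c — row 1: 27/4 = 27/4; row 2: 18/5 = 18/5; row 3: entry 0 ≤ 0; row 4: 28/2 = 14. Minimum is 18/5 at row 2 (s2 leaves); pivot element 5.
Pivot on row 2; the z-row RHS becomes 0 − (-4)·(18/5) = 72/5.
Next entering variable (most negative z-row entry -36/5): b.
Ratio test on column b — row 1: (63/5)/(11/5) = 63/11; row 2: (18/5)/(1/5) = 18; row 3: 28/1 = 28; row 4: entry -2/5 ≤ 0. Minimum is 63/11 at row 1 (s1 leaves); pivot element 11/5.
After the second pivot the z-row RHS is 72/5 − (-36/5)·(63/11) = 612/11.

612/11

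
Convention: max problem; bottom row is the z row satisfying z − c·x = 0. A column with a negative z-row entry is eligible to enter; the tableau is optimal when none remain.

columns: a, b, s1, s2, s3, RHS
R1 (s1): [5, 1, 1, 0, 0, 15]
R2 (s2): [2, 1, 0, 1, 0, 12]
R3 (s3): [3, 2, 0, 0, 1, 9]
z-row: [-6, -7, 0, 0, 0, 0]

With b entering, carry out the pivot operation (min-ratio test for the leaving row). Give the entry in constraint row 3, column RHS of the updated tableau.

9/2

Ratio test on column b — row 1: 15/1 = 15; row 2: 12/1 = 12; row 3: 9/2 = 9/2. Minimum is 9/2 at row 3 (s3 leaves); pivot element 2.
Divide row 3 by 2; eliminate column b from the other rows.
In the new row 3, the RHS entry is the old entry divided by the pivot: 9/2 = 9/2.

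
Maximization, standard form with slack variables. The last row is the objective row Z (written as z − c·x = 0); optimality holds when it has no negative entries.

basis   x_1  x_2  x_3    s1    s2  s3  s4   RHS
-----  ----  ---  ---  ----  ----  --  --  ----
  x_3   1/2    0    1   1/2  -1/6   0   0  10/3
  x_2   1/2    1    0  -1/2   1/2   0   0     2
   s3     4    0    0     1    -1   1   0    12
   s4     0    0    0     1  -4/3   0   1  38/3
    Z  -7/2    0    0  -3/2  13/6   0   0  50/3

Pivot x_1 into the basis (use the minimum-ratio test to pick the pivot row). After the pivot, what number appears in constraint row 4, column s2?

Ratio test on column x_1 — row 1: (10/3)/(1/2) = 20/3; row 2: 2/(1/2) = 4; row 3: 12/4 = 3; row 4: entry 0 ≤ 0. Minimum is 3 at row 3 (s3 leaves); pivot element 4.
Divide row 3 by 4; eliminate column x_1 from the other rows.
Row 4 update in column s2: -4/3 − 0·(-1/4) = -4/3.

-4/3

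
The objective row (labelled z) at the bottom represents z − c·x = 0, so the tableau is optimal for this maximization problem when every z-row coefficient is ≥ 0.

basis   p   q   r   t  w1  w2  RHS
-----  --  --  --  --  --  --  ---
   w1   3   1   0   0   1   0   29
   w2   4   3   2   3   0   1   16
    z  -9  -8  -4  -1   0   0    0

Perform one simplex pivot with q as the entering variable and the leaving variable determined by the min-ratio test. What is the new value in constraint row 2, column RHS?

Ratio test on column q — row 1: 29/1 = 29; row 2: 16/3 = 16/3. Minimum is 16/3 at row 2 (w2 leaves); pivot element 3.
Divide row 2 by 3; eliminate column q from the other rows.
In the new row 2, the RHS entry is the old entry divided by the pivot: 16/3 = 16/3.

16/3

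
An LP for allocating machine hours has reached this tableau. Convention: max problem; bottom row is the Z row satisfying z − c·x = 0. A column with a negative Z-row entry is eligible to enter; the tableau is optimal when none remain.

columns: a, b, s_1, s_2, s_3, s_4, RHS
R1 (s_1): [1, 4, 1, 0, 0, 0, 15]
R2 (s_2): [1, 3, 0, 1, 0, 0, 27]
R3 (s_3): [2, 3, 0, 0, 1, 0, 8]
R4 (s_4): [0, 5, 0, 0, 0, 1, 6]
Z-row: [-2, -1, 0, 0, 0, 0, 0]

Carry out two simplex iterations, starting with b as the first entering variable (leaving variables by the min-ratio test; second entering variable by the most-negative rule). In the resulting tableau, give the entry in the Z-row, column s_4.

Ratio test on column b — row 1: 15/4 = 15/4; row 2: 27/3 = 9; row 3: 8/3 = 8/3; row 4: 6/5 = 6/5. Minimum is 6/5 at row 4 (s_4 leaves); pivot element 5.
Divide row 4 by 5; eliminate column b from the other rows.
Second iteration: most negative Z-row entry is -2 in column a, so a enters.
Ratio test on column a — row 1: (51/5)/1 = 51/5; row 2: (117/5)/1 = 117/5; row 3: (22/5)/2 = 11/5; row 4: entry 0 ≤ 0. Minimum is 11/5 at row 3 (s_3 leaves); pivot element 2.
Divide row 3 by 2; eliminate column a from the other rows.
After both pivots, the entry at the Z-row, column s_4 is -2/5.

-2/5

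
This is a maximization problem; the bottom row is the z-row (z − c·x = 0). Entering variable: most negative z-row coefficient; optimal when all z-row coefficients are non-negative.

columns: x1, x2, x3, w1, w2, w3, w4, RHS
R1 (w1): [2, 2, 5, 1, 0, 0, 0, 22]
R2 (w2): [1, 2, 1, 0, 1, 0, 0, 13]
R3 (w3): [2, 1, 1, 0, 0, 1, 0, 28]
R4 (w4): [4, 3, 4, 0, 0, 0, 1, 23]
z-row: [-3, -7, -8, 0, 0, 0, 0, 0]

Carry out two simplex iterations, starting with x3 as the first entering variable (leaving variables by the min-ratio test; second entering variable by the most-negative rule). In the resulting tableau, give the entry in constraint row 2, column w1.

Ratio test on column x3 — row 1: 22/5 = 22/5; row 2: 13/1 = 13; row 3: 28/1 = 28; row 4: 23/4 = 23/4. Minimum is 22/5 at row 1 (w1 leaves); pivot element 5.
Divide row 1 by 5; eliminate column x3 from the other rows.
Second iteration: most negative z-row entry is -19/5 in column x2, so x2 enters.
Ratio test on column x2 — row 1: (22/5)/(2/5) = 11; row 2: (43/5)/(8/5) = 43/8; row 3: (118/5)/(3/5) = 118/3; row 4: (27/5)/(7/5) = 27/7. Minimum is 27/7 at row 4 (w4 leaves); pivot element 7/5.
Divide row 4 by 7/5; eliminate column x2 from the other rows.
After both pivots, the entry at constraint row 2, column w1 is 5/7.

5/7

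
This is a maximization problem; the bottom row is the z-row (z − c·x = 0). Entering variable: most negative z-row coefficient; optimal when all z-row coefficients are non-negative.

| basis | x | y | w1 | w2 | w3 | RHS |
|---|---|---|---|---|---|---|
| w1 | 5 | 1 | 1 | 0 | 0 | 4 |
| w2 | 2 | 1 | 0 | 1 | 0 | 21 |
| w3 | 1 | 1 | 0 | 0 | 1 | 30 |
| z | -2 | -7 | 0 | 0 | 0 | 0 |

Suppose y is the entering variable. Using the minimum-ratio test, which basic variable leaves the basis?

w1

Column y entries and ratios — w1: 4/1 = 4; w2: 21/1 = 21; w3: 30/1 = 30.
Smallest ratio is 4 in the row of w1, so w1 leaves.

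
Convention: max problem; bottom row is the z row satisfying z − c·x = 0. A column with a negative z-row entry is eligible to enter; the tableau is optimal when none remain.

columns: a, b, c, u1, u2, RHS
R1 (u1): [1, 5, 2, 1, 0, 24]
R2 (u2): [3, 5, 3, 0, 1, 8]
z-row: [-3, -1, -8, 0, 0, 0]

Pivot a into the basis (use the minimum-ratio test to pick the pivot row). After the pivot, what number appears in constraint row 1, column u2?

Ratio test on column a — row 1: 24/1 = 24; row 2: 8/3 = 8/3. Minimum is 8/3 at row 2 (u2 leaves); pivot element 3.
Divide row 2 by 3; eliminate column a from the other rows.
Row 1 update in column u2: 0 − 1·(1/3) = -1/3.

-1/3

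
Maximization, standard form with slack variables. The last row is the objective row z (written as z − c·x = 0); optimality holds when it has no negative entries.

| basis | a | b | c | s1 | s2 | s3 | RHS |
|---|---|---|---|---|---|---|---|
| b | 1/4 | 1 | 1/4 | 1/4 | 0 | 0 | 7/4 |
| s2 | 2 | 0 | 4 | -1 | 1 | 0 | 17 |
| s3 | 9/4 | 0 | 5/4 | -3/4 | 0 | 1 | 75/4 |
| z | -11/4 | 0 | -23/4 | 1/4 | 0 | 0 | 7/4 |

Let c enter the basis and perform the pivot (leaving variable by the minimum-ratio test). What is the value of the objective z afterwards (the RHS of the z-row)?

Ratio test on column c — row 1: (7/4)/(1/4) = 7; row 2: 17/4 = 17/4; row 3: (75/4)/(5/4) = 15. Minimum is 17/4 at row 2 (s2 leaves); pivot element 4.
Pivot on row 2; the z-row RHS becomes 7/4 − (-23/4)·(17/4) = 419/16.

419/16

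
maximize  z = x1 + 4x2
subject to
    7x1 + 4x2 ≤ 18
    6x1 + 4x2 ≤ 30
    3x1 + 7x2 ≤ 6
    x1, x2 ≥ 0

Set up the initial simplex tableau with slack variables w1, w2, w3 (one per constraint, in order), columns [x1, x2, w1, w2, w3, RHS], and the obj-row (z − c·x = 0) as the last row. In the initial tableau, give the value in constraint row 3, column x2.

7

Constraint 3 has coefficient 7 on x2.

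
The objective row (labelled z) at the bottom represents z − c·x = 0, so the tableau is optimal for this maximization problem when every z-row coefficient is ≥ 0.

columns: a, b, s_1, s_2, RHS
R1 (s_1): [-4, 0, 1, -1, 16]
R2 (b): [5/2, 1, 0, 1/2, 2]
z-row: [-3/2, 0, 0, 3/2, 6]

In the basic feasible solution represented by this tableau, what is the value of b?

b is basic (row 2); its value is the RHS of that row, 2.

2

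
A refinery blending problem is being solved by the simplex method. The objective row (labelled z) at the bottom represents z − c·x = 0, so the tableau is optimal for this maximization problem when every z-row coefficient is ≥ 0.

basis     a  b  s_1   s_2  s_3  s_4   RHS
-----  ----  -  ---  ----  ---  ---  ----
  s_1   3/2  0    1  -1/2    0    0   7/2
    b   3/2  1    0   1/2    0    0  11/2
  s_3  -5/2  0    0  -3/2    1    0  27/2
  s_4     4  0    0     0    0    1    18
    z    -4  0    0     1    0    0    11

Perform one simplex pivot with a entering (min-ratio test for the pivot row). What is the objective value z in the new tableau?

Ratio test on column a — row 1: (7/2)/(3/2) = 7/3; row 2: (11/2)/(3/2) = 11/3; row 3: entry -5/2 ≤ 0; row 4: 18/4 = 9/2. Minimum is 7/3 at row 1 (s_1 leaves); pivot element 3/2.
Pivot on row 1; the z-row RHS becomes 11 − (-4)·(7/3) = 61/3.

61/3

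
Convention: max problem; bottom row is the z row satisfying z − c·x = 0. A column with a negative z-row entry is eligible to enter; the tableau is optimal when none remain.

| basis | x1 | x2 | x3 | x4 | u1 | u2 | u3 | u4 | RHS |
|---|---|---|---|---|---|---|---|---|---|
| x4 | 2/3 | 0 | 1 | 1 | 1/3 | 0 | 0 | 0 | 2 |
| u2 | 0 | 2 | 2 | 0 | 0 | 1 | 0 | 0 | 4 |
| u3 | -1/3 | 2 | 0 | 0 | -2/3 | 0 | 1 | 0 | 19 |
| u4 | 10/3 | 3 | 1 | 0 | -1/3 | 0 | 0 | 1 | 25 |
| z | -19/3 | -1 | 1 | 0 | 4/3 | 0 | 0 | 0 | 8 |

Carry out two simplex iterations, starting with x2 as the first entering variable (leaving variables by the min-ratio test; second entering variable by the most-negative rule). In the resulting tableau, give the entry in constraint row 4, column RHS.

9

Ratio test on column x2 — row 1: entry 0 ≤ 0; row 2: 4/2 = 2; row 3: 19/2 = 19/2; row 4: 25/3 = 25/3. Minimum is 2 at row 2 (u2 leaves); pivot element 2.
Divide row 2 by 2; eliminate column x2 from the other rows.
Second iteration: most negative z-row entry is -19/3 in column x1, so x1 enters.
Ratio test on column x1 — row 1: 2/(2/3) = 3; row 2: entry 0 ≤ 0; row 3: entry -1/3 ≤ 0; row 4: 19/(10/3) = 57/10. Minimum is 3 at row 1 (x4 leaves); pivot element 2/3.
Divide row 1 by 2/3; eliminate column x1 from the other rows.
After both pivots, the entry at constraint row 4, column RHS is 9.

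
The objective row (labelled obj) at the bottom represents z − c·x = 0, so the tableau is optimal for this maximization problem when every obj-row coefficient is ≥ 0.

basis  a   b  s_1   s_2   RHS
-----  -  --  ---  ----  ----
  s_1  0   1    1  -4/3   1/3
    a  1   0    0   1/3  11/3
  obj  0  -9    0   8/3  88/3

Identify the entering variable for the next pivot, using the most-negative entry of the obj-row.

Negative obj-row entries: b: -9.
The most negative is -9 in column b, so b enters.

b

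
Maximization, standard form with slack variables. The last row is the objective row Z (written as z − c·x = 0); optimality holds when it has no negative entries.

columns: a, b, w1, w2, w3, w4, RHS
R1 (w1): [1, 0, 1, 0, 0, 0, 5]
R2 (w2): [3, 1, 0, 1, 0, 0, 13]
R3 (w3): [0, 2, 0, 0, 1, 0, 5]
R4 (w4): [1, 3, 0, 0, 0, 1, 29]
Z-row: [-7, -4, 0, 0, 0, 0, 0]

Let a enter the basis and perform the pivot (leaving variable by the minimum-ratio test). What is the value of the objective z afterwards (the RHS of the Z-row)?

Ratio test on column a — row 1: 5/1 = 5; row 2: 13/3 = 13/3; row 3: entry 0 ≤ 0; row 4: 29/1 = 29. Minimum is 13/3 at row 2 (w2 leaves); pivot element 3.
Pivot on row 2; the Z-row RHS becomes 0 − (-7)·(13/3) = 91/3.

91/3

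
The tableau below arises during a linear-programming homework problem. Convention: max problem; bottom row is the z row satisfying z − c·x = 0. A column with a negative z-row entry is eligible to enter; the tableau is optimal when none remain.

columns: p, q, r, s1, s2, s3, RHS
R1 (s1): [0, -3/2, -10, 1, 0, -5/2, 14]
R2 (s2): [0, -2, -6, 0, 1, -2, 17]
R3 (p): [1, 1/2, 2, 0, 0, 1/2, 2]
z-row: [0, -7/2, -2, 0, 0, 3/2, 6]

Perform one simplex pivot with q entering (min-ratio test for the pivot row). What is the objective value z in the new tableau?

20

Ratio test on column q — row 1: entry -3/2 ≤ 0; row 2: entry -2 ≤ 0; row 3: 2/(1/2) = 4. Minimum is 4 at row 3 (p leaves); pivot element 1/2.
Pivot on row 3; the z-row RHS becomes 6 − (-7/2)·4 = 20.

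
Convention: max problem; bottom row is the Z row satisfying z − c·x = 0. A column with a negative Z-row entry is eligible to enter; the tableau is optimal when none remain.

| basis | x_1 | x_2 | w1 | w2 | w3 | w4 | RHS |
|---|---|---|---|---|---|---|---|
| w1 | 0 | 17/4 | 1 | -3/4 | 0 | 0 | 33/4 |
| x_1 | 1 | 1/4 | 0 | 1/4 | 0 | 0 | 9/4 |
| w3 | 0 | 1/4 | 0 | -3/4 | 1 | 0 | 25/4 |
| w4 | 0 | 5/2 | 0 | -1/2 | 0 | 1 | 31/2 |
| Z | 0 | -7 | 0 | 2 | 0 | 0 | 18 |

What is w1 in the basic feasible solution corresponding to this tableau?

w1 is basic (row 1); its value is the RHS of that row, 33/4.

33/4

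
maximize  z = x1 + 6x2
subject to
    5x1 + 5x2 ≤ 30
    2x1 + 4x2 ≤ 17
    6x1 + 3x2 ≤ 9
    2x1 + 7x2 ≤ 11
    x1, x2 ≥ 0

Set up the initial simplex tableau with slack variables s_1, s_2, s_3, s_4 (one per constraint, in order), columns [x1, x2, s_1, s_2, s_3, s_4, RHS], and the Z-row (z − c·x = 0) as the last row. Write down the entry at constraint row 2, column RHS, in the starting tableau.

The RHS of constraint 2 is b_2 = 17.

17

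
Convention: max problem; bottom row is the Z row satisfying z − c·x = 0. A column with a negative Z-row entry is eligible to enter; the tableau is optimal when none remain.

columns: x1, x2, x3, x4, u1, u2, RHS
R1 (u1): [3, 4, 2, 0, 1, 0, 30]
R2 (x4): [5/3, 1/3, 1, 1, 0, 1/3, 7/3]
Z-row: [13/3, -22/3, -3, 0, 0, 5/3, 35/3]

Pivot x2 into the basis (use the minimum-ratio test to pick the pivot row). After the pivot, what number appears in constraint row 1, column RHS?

Ratio test on column x2 — row 1: 30/4 = 15/2; row 2: (7/3)/(1/3) = 7. Minimum is 7 at row 2 (x4 leaves); pivot element 1/3.
Divide row 2 by 1/3; eliminate column x2 from the other rows.
Row 1 update in column RHS: 30 − 4·7 = 2.

2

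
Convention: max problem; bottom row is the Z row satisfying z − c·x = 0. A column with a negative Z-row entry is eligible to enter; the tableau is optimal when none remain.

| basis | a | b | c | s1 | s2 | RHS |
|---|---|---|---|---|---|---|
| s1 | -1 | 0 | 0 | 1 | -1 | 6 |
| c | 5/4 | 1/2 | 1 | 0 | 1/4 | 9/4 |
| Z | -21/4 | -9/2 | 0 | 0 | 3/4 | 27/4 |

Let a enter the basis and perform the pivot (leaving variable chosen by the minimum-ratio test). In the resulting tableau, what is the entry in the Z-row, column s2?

Ratio test on column a — row 1: entry -1 ≤ 0; row 2: (9/4)/(5/4) = 9/5. Minimum is 9/5 at row 2 (c leaves); pivot element 5/4.
Divide row 2 by 5/4; eliminate column a from the other rows.
Z-row update in column s2: 3/4 − (-21/4)·(1/5) = 9/5.

9/5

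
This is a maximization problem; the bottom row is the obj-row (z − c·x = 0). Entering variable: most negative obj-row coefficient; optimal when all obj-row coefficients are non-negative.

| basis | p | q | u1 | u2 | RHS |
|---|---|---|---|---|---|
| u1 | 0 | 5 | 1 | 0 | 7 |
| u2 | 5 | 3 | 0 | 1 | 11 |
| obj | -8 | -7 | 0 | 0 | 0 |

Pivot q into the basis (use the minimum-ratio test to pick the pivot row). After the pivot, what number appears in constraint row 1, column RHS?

7/5

Ratio test on column q — row 1: 7/5 = 7/5; row 2: 11/3 = 11/3. Minimum is 7/5 at row 1 (u1 leaves); pivot element 5.
Divide row 1 by 5; eliminate column q from the other rows.
In the new row 1, the RHS entry is the old entry divided by the pivot: 7/5 = 7/5.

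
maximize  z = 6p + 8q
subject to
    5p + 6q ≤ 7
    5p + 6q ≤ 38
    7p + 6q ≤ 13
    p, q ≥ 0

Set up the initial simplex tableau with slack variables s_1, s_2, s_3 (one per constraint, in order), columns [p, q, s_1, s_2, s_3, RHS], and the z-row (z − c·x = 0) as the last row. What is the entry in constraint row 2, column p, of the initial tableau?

5

Constraint 2 has coefficient 5 on p.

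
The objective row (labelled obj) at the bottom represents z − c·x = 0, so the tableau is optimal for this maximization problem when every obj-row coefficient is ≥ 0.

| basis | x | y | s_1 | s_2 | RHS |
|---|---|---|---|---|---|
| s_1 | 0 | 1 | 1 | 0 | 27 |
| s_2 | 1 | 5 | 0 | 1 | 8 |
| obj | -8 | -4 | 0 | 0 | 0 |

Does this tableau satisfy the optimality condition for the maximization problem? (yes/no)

no

The obj-row has a negative entry -8 in column x, so it is not optimal.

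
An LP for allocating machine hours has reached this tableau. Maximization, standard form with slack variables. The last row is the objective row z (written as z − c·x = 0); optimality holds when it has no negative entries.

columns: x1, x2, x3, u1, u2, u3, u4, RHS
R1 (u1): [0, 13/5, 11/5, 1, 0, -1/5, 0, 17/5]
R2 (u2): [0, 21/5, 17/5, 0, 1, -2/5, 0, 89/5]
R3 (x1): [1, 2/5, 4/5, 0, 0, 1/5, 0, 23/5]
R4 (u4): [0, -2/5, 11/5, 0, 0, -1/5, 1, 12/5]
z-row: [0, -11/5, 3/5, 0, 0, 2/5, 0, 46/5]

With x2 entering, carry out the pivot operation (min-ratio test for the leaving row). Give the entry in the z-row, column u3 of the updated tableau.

3/13

Ratio test on column x2 — row 1: (17/5)/(13/5) = 17/13; row 2: (89/5)/(21/5) = 89/21; row 3: (23/5)/(2/5) = 23/2; row 4: entry -2/5 ≤ 0. Minimum is 17/13 at row 1 (u1 leaves); pivot element 13/5.
Divide row 1 by 13/5; eliminate column x2 from the other rows.
z-row update in column u3: 2/5 − (-11/5)·(-1/13) = 3/13.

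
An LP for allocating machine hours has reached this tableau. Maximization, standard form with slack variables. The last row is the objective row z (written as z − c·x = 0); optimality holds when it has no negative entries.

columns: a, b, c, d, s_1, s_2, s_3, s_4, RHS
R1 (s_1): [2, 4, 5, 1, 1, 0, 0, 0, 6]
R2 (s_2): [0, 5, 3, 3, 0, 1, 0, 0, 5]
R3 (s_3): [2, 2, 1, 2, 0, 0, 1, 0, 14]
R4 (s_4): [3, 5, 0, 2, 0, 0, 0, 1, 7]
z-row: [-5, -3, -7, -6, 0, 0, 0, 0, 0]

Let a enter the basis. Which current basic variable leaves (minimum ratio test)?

Column a entries and ratios — s_1: 6/2 = 3; s_2: 0 ≤ 0, skip; s_3: 14/2 = 7; s_4: 7/3 = 7/3.
Smallest ratio is 7/3 in the row of s_4, so s_4 leaves.

s_4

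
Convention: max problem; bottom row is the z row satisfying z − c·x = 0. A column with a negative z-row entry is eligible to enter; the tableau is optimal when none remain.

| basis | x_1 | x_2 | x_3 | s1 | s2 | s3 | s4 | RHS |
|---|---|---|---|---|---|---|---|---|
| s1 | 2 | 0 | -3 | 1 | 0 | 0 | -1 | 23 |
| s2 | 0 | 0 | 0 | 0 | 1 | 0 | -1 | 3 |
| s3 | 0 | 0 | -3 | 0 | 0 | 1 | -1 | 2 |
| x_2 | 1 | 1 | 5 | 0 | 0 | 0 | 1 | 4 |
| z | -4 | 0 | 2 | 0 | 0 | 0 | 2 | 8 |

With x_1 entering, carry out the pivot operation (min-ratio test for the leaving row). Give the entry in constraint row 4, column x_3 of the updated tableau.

Ratio test on column x_1 — row 1: 23/2 = 23/2; row 2: entry 0 ≤ 0; row 3: entry 0 ≤ 0; row 4: 4/1 = 4. Minimum is 4 at row 4 (x_2 leaves); pivot element 1.
Divide row 4 by 1; eliminate column x_1 from the other rows.
In the new row 4, the x_3 entry is the old entry divided by the pivot: 5/1 = 5.

5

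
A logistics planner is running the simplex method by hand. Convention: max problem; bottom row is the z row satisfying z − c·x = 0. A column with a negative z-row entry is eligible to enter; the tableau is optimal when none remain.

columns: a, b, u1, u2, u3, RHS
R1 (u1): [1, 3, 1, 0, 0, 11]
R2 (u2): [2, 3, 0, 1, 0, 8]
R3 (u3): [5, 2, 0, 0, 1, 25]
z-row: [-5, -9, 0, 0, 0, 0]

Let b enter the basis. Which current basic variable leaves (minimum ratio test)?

Column b entries and ratios — u1: 11/3 = 11/3; u2: 8/3 = 8/3; u3: 25/2 = 25/2.
Smallest ratio is 8/3 in the row of u2, so u2 leaves.

u2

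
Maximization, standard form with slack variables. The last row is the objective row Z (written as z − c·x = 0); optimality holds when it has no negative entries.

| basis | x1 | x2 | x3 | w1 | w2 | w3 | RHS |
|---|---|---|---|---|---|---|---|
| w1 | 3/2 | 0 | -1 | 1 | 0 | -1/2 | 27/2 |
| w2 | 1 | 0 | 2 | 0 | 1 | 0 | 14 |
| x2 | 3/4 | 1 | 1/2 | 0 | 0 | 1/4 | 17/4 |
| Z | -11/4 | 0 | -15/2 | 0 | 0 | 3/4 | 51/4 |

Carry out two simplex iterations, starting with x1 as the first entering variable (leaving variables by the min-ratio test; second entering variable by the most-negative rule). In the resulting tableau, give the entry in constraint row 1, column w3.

Ratio test on column x1 — row 1: (27/2)/(3/2) = 9; row 2: 14/1 = 14; row 3: (17/4)/(3/4) = 17/3. Minimum is 17/3 at row 3 (x2 leaves); pivot element 3/4.
Divide row 3 by 3/4; eliminate column x1 from the other rows.
Second iteration: most negative Z-row entry is -17/3 in column x3, so x3 enters.
Ratio test on column x3 — row 1: entry -2 ≤ 0; row 2: (25/3)/(4/3) = 25/4; row 3: (17/3)/(2/3) = 17/2. Minimum is 25/4 at row 2 (w2 leaves); pivot element 4/3.
Divide row 2 by 4/3; eliminate column x3 from the other rows.
After both pivots, the entry at constraint row 1, column w3 is -3/2.

-3/2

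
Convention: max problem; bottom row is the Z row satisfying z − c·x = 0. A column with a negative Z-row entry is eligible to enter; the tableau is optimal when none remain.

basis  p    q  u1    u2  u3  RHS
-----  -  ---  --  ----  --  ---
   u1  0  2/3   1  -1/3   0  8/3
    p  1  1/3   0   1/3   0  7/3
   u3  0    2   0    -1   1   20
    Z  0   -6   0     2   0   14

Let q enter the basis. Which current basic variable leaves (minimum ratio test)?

u1

Column q entries and ratios — u1: (8/3)/(2/3) = 4; p: (7/3)/(1/3) = 7; u3: 20/2 = 10.
Smallest ratio is 4 in the row of u1, so u1 leaves.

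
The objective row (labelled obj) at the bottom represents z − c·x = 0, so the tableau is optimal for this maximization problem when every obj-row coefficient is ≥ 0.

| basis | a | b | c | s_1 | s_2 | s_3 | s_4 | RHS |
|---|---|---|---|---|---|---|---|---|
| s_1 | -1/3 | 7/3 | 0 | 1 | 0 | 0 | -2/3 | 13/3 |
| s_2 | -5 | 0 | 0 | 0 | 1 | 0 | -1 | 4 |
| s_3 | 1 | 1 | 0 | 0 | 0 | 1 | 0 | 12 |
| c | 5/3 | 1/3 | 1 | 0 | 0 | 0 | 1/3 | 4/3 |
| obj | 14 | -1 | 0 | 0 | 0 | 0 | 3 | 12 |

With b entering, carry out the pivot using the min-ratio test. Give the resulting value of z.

Ratio test on column b — row 1: (13/3)/(7/3) = 13/7; row 2: entry 0 ≤ 0; row 3: 12/1 = 12; row 4: (4/3)/(1/3) = 4. Minimum is 13/7 at row 1 (s_1 leaves); pivot element 7/3.
Pivot on row 1; the obj-row RHS becomes 12 − (-1)·(13/7) = 97/7.

97/7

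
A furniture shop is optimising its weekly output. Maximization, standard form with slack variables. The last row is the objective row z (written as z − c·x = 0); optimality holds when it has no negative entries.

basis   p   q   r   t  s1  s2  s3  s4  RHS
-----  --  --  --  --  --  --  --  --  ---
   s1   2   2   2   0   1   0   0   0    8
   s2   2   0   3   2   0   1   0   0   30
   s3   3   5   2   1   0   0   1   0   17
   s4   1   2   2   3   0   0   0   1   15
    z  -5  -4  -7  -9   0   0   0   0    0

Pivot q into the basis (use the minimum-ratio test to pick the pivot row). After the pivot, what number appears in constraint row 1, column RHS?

Ratio test on column q — row 1: 8/2 = 4; row 2: entry 0 ≤ 0; row 3: 17/5 = 17/5; row 4: 15/2 = 15/2. Minimum is 17/5 at row 3 (s3 leaves); pivot element 5.
Divide row 3 by 5; eliminate column q from the other rows.
Row 1 update in column RHS: 8 − 2·(17/5) = 6/5.

6/5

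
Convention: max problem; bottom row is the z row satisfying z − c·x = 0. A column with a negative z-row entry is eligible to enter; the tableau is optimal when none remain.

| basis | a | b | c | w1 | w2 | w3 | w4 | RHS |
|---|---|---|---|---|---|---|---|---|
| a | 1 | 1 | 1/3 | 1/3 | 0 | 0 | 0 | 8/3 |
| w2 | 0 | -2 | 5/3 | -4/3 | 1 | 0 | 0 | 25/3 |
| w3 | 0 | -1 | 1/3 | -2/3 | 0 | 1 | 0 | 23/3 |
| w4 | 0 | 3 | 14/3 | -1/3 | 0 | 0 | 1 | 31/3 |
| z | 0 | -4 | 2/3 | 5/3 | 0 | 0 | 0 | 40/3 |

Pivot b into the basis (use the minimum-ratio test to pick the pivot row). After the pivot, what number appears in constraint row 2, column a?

Ratio test on column b — row 1: (8/3)/1 = 8/3; row 2: entry -2 ≤ 0; row 3: entry -1 ≤ 0; row 4: (31/3)/3 = 31/9. Minimum is 8/3 at row 1 (a leaves); pivot element 1.
Divide row 1 by 1; eliminate column b from the other rows.
Row 2 update in column a: 0 − (-2)·1 = 2.

2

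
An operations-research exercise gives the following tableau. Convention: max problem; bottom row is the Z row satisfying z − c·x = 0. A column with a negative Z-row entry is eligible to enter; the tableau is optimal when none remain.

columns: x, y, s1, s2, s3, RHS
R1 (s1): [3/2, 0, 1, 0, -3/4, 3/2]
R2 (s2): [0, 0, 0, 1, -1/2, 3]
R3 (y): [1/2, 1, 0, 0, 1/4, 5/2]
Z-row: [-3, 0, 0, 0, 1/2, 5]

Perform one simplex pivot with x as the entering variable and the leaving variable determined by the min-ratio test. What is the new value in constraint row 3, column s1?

-1/3

Ratio test on column x — row 1: (3/2)/(3/2) = 1; row 2: entry 0 ≤ 0; row 3: (5/2)/(1/2) = 5. Minimum is 1 at row 1 (s1 leaves); pivot element 3/2.
Divide row 1 by 3/2; eliminate column x from the other rows.
Row 3 update in column s1: 0 − (1/2)·(2/3) = -1/3.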